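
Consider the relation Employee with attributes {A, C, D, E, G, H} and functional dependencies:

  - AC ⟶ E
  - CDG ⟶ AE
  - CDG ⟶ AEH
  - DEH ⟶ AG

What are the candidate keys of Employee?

{C, D, G}; {A, C, D, H}; {C, D, E, H}

Attributes C, D never appear on any right-hand side, so every candidate key must contain {C, D}.
{C, D}⁺ = {C, D}, which is not all of the schema, so we must add further attributes.
{C, D, G}⁺: CDG→AE adds A, E; CDG→AEH adds H → {A, C, D, E, G, H}. Minimal: {D, G}⁺ = {D, G}; {C, G}⁺ = {C, G}; {C, D}⁺ = {C, D} — none reach the full schema.
{A, C, D, H}⁺: AC→E adds E; DEH→AG adds G → {A, C, D, E, G, H}. Minimal: {C, D, H}⁺ = {C, D, H}; {A, D, H}⁺ = {A, D, H}; {A, C, H}⁺ = {A, C, E, H}; … — none reach the full schema.
{C, D, E, H}⁺: DEH→AG adds A, G → {A, C, D, E, G, H}. Minimal: {D, E, H}⁺ = {A, D, E, G, H}; {C, E, H}⁺ = {C, E, H}; {C, D, H}⁺ = {C, D, H}; … — none reach the full schema.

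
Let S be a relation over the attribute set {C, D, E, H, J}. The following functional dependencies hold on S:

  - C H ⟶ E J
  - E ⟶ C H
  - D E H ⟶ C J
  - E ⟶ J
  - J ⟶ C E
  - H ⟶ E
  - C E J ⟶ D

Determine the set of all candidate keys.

E; H; J

{E}⁺: E→CH adds C, H; E→J adds J; CEJ→D adds D → {C, D, E, H, J}.
{H}⁺: H→E adds E; E→CH adds C; E→J adds J; CEJ→D adds D → {C, D, E, H, J}.
{J}⁺: J→CE adds C, E; CEJ→D adds D; E→CH adds H → {C, D, E, H, J}.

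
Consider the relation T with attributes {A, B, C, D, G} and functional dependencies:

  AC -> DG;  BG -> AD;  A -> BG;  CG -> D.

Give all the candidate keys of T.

AC, BCG

{A, C}⁺: AC→DG adds D, G; A→BG adds B → {A, B, C, D, G}. Minimal: {C}⁺ = {C}; {A}⁺ = {A, B, D, G} — none reach the full schema.
{B, C, G}⁺: BG→AD adds A, D → {A, B, C, D, G}. Minimal: {C, G}⁺ = {C, D, G}; {B, G}⁺ = {A, B, D, G}; {B, C}⁺ = {B, C} — none reach the full schema.
Any other superkey contains one of these as a subset, so there are no further candidate keys.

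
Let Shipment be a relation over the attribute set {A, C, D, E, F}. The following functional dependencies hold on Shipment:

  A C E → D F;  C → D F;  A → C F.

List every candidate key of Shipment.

(A, E)

Attributes A, E never appear on any right-hand side, so every candidate key must contain {A, E}.
{A, E}⁺ = {A, C, D, E, F}, which is all of the schema, so {A, E} is the only candidate key.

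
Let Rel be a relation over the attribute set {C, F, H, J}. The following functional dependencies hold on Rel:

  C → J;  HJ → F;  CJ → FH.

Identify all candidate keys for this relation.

(C)

Attribute C never appears on the right-hand side of any dependency, so C must belong to every candidate key.
{C}⁺ = {C, F, H, J}, which is all of the schema, so {C} is the only candidate key.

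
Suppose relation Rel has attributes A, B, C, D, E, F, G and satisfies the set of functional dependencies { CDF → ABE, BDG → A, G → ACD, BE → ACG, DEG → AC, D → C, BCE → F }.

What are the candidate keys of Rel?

{B, E}⁺: BE→ACG adds A, C, G; BCE→F adds F; G→ACD adds D → {A, B, C, D, E, F, G}.
{D, F}⁺: D→C adds C; CDF→ABE adds A, B, E; BE→ACG adds G → {A, B, C, D, E, F, G}.
{F, G}⁺: G→ACD adds A, C, D; CDF→ABE adds B, E → {A, B, C, D, E, F, G}.

BE, DF, FG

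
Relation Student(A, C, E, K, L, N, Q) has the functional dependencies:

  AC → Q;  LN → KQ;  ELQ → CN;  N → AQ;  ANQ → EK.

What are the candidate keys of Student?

{L, N}, {E, L, Q}, {A, C, E, L}

Attribute L never appears on the right-hand side of any dependency, so L must belong to every candidate key.
{L}⁺ = {L}, which is not all of the schema, so we must add further attributes.
{L, N}⁺: LN→KQ adds K, Q; N→AQ adds A; ANQ→EK adds E; ELQ→CN adds C → {A, C, E, K, L, N, Q}.
{E, L, Q}⁺: ELQ→CN adds C, N; N→AQ adds A; ANQ→EK adds K → {A, C, E, K, L, N, Q}.
{A, C, E, L}⁺: AC→Q adds Q; ELQ→CN adds N; ANQ→EK adds K → {A, C, E, K, L, N, Q}.
Any other superkey contains one of these as a subset, so there are no further candidate keys.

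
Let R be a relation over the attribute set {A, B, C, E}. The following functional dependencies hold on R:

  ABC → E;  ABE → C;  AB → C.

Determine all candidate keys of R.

AB

Attributes A, B never appear on any right-hand side, so every candidate key must contain {A, B}.
{A, B}⁺ = {A, B, C, E}, which is all of the schema, so {A, B} is the only candidate key.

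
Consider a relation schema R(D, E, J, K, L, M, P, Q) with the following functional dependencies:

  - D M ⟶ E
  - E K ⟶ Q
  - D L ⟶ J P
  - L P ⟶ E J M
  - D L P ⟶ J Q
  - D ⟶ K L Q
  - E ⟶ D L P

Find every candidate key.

{D}⁺: D→KLQ adds K, L, Q; DL→JP adds J, P; LP→EJM adds E, M → {D, E, J, K, L, M, P, Q}.
{E}⁺: E→DLP adds D, L, P; DL→JP adds J; LP→EJM adds M; DLP→JQ adds Q; D→KLQ adds K → {D, E, J, K, L, M, P, Q}.
{L, P}⁺: LP→EJM adds E, J, M; E→DLP adds D; DLP→JQ adds Q; D→KLQ adds K → {D, E, J, K, L, M, P, Q}. Minimal: {P}⁺ = {P}; {L}⁺ = {L} — none reach the full schema.
Any other superkey contains one of these as a subset, so there are no further candidate keys.

D; E; LP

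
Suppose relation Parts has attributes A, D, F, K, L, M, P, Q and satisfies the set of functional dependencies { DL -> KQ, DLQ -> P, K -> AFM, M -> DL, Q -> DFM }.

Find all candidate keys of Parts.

{K}, {M}, {Q}, {D, L}

{K}⁺: K→AFM adds A, F, M; M→DL adds D, L; DL→KQ adds Q; DLQ→P adds P → {A, D, F, K, L, M, P, Q}.
{M}⁺: M→DL adds D, L; DL→KQ adds K, Q; DLQ→P adds P; K→AFM adds A, F → {A, D, F, K, L, M, P, Q}.
{Q}⁺: Q→DFM adds D, F, M; M→DL adds L; DL→KQ adds K; DLQ→P adds P; K→AFM adds A → {A, D, F, K, L, M, P, Q}.
{D, L}⁺: DL→KQ adds K, Q; DLQ→P adds P; K→AFM adds A, F, M → {A, D, F, K, L, M, P, Q}. Minimal: {L}⁺ = {L}; {D}⁺ = {D} — none reach the full schema.
Any other superkey contains one of these as a subset, so there are no further candidate keys.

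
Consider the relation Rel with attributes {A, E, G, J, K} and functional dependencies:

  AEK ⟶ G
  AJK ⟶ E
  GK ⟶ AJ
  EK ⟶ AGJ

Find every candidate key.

{E, K}, {G, K}, {A, J, K}

Attribute K never appears on the right-hand side of any dependency, so K must belong to every candidate key.
{K}⁺ = {K}, which is not all of the schema, so we must add further attributes.
{E, K}⁺: EK→AGJ adds A, G, J → {A, E, G, J, K}.
{G, K}⁺: GK→AJ adds A, J; AJK→E adds E → {A, E, G, J, K}.
{A, J, K}⁺: AJK→E adds E; EK→AGJ adds G → {A, E, G, J, K}.
Any other superkey contains one of these as a subset, so there are no further candidate keys.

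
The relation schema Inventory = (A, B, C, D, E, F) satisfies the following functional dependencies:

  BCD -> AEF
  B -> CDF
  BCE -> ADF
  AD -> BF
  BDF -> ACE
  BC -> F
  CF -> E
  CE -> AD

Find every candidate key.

{B}⁺: B→CDF adds C, D, F; BDF→ACE adds A, E → {A, B, C, D, E, F}.
{A, D}⁺: AD→BF adds B, F; BDF→ACE adds C, E → {A, B, C, D, E, F}. Minimal: {D}⁺ = {D}; {A}⁺ = {A} — none reach the full schema.
{C, E}⁺: CE→AD adds A, D; AD→BF adds B, F → {A, B, C, D, E, F}. Minimal: {E}⁺ = {E}; {C}⁺ = {C} — none reach the full schema.
{C, F}⁺: CF→E adds E; CE→AD adds A, D; AD→BF adds B → {A, B, C, D, E, F}. Minimal: {F}⁺ = {F}; {C}⁺ = {C} — none reach the full schema.
Any other superkey contains one of these as a subset, so there are no further candidate keys.

B; AD; CE; CF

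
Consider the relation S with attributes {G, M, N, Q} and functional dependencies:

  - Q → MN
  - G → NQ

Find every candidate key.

{G}

Attribute G never appears on the right-hand side of any dependency, so G must belong to every candidate key.
{G}⁺ = {G, M, N, Q}, which is all of the schema, so {G} is the only candidate key.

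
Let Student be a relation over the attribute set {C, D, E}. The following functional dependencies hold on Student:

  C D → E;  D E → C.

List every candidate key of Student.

{C, D}⁺: CD→E adds E → {C, D, E}.
{D, E}⁺: DE→C adds C → {C, D, E}.
Any other superkey contains one of these as a subset, so there are no further candidate keys.

(C, D); (D, E)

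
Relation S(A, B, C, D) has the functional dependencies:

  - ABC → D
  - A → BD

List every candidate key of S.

(A, C)

Attributes A, C never appear on any right-hand side, so every candidate key must contain {A, C}.
{A, C}⁺ = {A, B, C, D}, which is all of the schema, so {A, C} is the only candidate key.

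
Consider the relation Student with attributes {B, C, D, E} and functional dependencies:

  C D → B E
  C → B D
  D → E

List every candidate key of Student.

Attribute C never appears on the right-hand side of any dependency, so C must belong to every candidate key.
{C}⁺ = {B, C, D, E}, which is all of the schema, so {C} is the only candidate key.

C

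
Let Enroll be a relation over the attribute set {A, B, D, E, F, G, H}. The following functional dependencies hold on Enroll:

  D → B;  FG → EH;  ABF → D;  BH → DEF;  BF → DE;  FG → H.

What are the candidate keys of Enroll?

{A, B, F, G}, {A, B, G, H}, {A, D, F, G}, {A, D, G, H}

Attributes A, G never appear on any right-hand side, so every candidate key must contain {A, G}.
{A, G}⁺ = {A, G}, which is not all of the schema, so we must add further attributes.
{A, B, F, G}⁺: FG→EH adds E, H; ABF→D adds D → {A, B, D, E, F, G, H}. Minimal: {B, F, G}⁺ = {B, D, E, F, G, H}; {A, F, G}⁺ = {A, E, F, G, H}; {A, B, G}⁺ = {A, B, G}; … — none reach the full schema.
{A, B, G, H}⁺: BH→DEF adds D, E, F → {A, B, D, E, F, G, H}. Minimal: {B, G, H}⁺ = {B, D, E, F, G, H}; {A, G, H}⁺ = {A, G, H}; {A, B, H}⁺ = {A, B, D, E, F, H}; … — none reach the full schema.
{A, D, F, G}⁺: D→B adds B; FG→EH adds E, H → {A, B, D, E, F, G, H}. Minimal: {D, F, G}⁺ = {B, D, E, F, G, H}; {A, F, G}⁺ = {A, E, F, G, H}; {A, D, G}⁺ = {A, B, D, G}; … — none reach the full schema.
{A, D, G, H}⁺: D→B adds B; BH→DEF adds E, F → {A, B, D, E, F, G, H}. Minimal: {D, G, H}⁺ = {B, D, E, F, G, H}; {A, G, H}⁺ = {A, G, H}; {A, D, H}⁺ = {A, B, D, E, F, H}; … — none reach the full schema.
Any other superkey contains one of these as a subset, so there are no further candidate keys.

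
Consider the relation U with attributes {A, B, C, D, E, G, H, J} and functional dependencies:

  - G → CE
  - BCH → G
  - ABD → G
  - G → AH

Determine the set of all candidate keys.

{A, B, D, J}; {B, D, G, J}; {B, C, D, H, J}

Attributes B, D, J never appear on any right-hand side, so every candidate key must contain {B, D, J}.
{B, D, J}⁺ = {B, D, J}, which is not all of the schema, so we must add further attributes.
{A, B, D, J}⁺: ABD→G adds G; G→AH adds H; G→CE adds C, E → {A, B, C, D, E, G, H, J}.
{B, D, G, J}⁺: G→CE adds C, E; G→AH adds A, H → {A, B, C, D, E, G, H, J}.
{B, C, D, H, J}⁺: BCH→G adds G; G→AH adds A; G→CE adds E → {A, B, C, D, E, G, H, J}.
Any other superkey contains one of these as a subset, so there are no further candidate keys.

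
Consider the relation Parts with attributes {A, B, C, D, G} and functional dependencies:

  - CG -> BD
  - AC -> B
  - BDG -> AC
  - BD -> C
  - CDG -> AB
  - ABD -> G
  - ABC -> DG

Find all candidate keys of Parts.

AC, CG, ABD, BDG

{A, C}⁺: AC→B adds B; ABC→DG adds D, G → {A, B, C, D, G}. Minimal: {C}⁺ = {C}; {A}⁺ = {A} — none reach the full schema.
{C, G}⁺: CG→BD adds B, D; BDG→AC adds A → {A, B, C, D, G}. Minimal: {G}⁺ = {G}; {C}⁺ = {C} — none reach the full schema.
{A, B, D}⁺: BD→C adds C; ABD→G adds G → {A, B, C, D, G}. Minimal: {B, D}⁺ = {B, C, D}; {A, D}⁺ = {A, D}; {A, B}⁺ = {A, B} — none reach the full schema.
{B, D, G}⁺: BDG→AC adds A, C → {A, B, C, D, G}. Minimal: {D, G}⁺ = {D, G}; {B, G}⁺ = {B, G}; {B, D}⁺ = {B, C, D} — none reach the full schema.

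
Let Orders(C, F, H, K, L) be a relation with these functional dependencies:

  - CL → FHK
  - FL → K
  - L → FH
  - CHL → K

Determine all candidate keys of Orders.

Attributes C, L never appear on any right-hand side, so every candidate key must contain {C, L}.
{C, L}⁺ = {C, F, H, K, L}, which is all of the schema, so {C, L} is the only candidate key.

{C, L}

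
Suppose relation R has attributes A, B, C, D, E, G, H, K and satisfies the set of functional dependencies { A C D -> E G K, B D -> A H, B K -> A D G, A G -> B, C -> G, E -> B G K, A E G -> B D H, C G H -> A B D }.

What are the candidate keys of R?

CE, CH, ACD, ACK, BCD, BCK

Attribute C never appears on the right-hand side of any dependency, so C must belong to every candidate key.
{C}⁺ = {C, G}, which is not all of the schema, so we must add further attributes.
{C, E}⁺: C→G adds G; E→BGK adds B, K; BK→ADG adds A, D; AEG→BDH adds H → {A, B, C, D, E, G, H, K}. Minimal: {E}⁺ = {A, B, D, E, G, H, K}; {C}⁺ = {C, G} — none reach the full schema.
{C, H}⁺: C→G adds G; CGH→ABD adds A, B, D; ACD→EGK adds E, K → {A, B, C, D, E, G, H, K}. Minimal: {H}⁺ = {H}; {C}⁺ = {C, G} — none reach the full schema.
{A, C, D}⁺: ACD→EGK adds E, G, K; AG→B adds B; AEG→BDH adds H → {A, B, C, D, E, G, H, K}. Minimal: {C, D}⁺ = {C, D, G}; {A, D}⁺ = {A, D}; {A, C}⁺ = {A, B, C, G} — none reach the full schema.
{A, C, K}⁺: C→G adds G; AG→B adds B; BK→ADG adds D; ACD→EGK adds E; BD→AH adds H → {A, B, C, D, E, G, H, K}. Minimal: {C, K}⁺ = {C, G, K}; {A, K}⁺ = {A, K}; {A, C}⁺ = {A, B, C, G} — none reach the full schema.
{B, C, D}⁺: BD→AH adds A, H; C→G adds G; ACD→EGK adds E, K → {A, B, C, D, E, G, H, K}. Minimal: {C, D}⁺ = {C, D, G}; {B, D}⁺ = {A, B, D, H}; {B, C}⁺ = {B, C, G} — none reach the full schema.
{B, C, K}⁺: BK→ADG adds A, D, G; ACD→EGK adds E; BD→AH adds H → {A, B, C, D, E, G, H, K}. Minimal: {C, K}⁺ = {C, G, K}; {B, K}⁺ = {A, B, D, G, H, K}; {B, C}⁺ = {B, C, G} — none reach the full schema.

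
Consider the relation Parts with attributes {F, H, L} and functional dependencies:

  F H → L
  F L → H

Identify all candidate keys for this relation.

{F, H}⁺: FH→L adds L → {F, H, L}. Minimal: {H}⁺ = {H}; {F}⁺ = {F} — none reach the full schema.
{F, L}⁺: FL→H adds H → {F, H, L}. Minimal: {L}⁺ = {L}; {F}⁺ = {F} — none reach the full schema.
Any other superkey contains one of these as a subset, so there are no further candidate keys.

{F, H}, {F, L}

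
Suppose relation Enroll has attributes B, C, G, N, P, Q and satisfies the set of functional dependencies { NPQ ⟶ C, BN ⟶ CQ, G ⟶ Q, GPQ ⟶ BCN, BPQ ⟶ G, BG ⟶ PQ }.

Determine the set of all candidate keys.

{B, G}⁺: G→Q adds Q; BG→PQ adds P; GPQ→BCN adds C, N → {B, C, G, N, P, Q}. Minimal: {G}⁺ = {G, Q}; {B}⁺ = {B} — none reach the full schema.
{G, P}⁺: G→Q adds Q; GPQ→BCN adds B, C, N → {B, C, G, N, P, Q}. Minimal: {P}⁺ = {P}; {G}⁺ = {G, Q} — none reach the full schema.
{B, N, P}⁺: BN→CQ adds C, Q; BPQ→G adds G → {B, C, G, N, P, Q}. Minimal: {N, P}⁺ = {N, P}; {B, P}⁺ = {B, P}; {B, N}⁺ = {B, C, N, Q} — none reach the full schema.
{B, P, Q}⁺: BPQ→G adds G; GPQ→BCN adds C, N → {B, C, G, N, P, Q}. Minimal: {P, Q}⁺ = {P, Q}; {B, Q}⁺ = {B, Q}; {B, P}⁺ = {B, P} — none reach the full schema.
Any other superkey contains one of these as a subset, so there are no further candidate keys.

(B, G); (G, P); (B, N, P); (B, P, Q)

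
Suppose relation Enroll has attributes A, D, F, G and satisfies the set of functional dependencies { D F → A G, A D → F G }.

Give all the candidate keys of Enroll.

AD, DF

Attribute D never appears on the right-hand side of any dependency, so D must belong to every candidate key.
{D}⁺ = {D}, which is not all of the schema, so we must add further attributes.
{A, D}⁺: AD→FG adds F, G → {A, D, F, G}. Minimal: {D}⁺ = {D}; {A}⁺ = {A} — none reach the full schema.
{D, F}⁺: DF→AG adds A, G → {A, D, F, G}. Minimal: {F}⁺ = {F}; {D}⁺ = {D} — none reach the full schema.
Any other superkey contains one of these as a subset, so there are no further candidate keys.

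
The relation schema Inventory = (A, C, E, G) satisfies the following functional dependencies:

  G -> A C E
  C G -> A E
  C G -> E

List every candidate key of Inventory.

G

Attribute G never appears on the right-hand side of any dependency, so G must belong to every candidate key.
{G}⁺ = {A, C, E, G}, which is all of the schema, so {G} is the only candidate key.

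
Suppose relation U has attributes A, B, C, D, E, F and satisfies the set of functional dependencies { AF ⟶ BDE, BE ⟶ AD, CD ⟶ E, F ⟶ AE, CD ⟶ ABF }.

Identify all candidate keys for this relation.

{C, D}, {C, F}, {B, C, E}

Attribute C never appears on the right-hand side of any dependency, so C must belong to every candidate key.
{C}⁺ = {C}, which is not all of the schema, so we must add further attributes.
{C, D}⁺: CD→E adds E; CD→ABF adds A, B, F → {A, B, C, D, E, F}.
{C, F}⁺: F→AE adds A, E; AF→BDE adds B, D → {A, B, C, D, E, F}.
{B, C, E}⁺: BE→AD adds A, D; CD→ABF adds F → {A, B, C, D, E, F}.
Any other superkey contains one of these as a subset, so there are no further candidate keys.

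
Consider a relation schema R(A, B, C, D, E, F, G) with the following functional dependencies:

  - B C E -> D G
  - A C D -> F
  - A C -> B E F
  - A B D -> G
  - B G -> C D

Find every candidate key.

Attribute A never appears on the right-hand side of any dependency, so A must belong to every candidate key.
{A}⁺ = {A}, which is not all of the schema, so we must add further attributes.
{A, C}⁺: AC→BEF adds B, E, F; BCE→DG adds D, G → {A, B, C, D, E, F, G}. Minimal: {C}⁺ = {C}; {A}⁺ = {A} — none reach the full schema.
{A, B, D}⁺: ABD→G adds G; BG→CD adds C; ACD→F adds F; AC→BEF adds E → {A, B, C, D, E, F, G}. Minimal: {B, D}⁺ = {B, D}; {A, D}⁺ = {A, D}; {A, B}⁺ = {A, B} — none reach the full schema.
{A, B, G}⁺: BG→CD adds C, D; ACD→F adds F; AC→BEF adds E → {A, B, C, D, E, F, G}. Minimal: {B, G}⁺ = {B, C, D, G}; {A, G}⁺ = {A, G}; {A, B}⁺ = {A, B} — none reach the full schema.

{A, C}, {A, B, D}, {A, B, G}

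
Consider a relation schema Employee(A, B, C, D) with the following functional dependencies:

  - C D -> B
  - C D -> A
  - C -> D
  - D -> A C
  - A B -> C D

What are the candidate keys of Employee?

{C}; {D}; {A, B}

{C}⁺: C→D adds D; D→AC adds A; CD→B adds B → {A, B, C, D}.
{D}⁺: D→AC adds A, C; CD→B adds B → {A, B, C, D}.
{A, B}⁺: AB→CD adds C, D → {A, B, C, D}. Minimal: {B}⁺ = {B}; {A}⁺ = {A} — none reach the full schema.
Any other superkey contains one of these as a subset, so there are no further candidate keys.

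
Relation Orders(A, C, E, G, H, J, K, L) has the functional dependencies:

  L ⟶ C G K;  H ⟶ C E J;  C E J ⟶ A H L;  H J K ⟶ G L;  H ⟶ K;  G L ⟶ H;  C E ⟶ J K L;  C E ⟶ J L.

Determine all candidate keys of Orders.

{H}, {L}, {C, E}

{H}⁺: H→CEJ adds C, E, J; CEJ→AHL adds A, L; H→K adds K; L→CGK adds G → {A, C, E, G, H, J, K, L}.
{L}⁺: L→CGK adds C, G, K; GL→H adds H; H→CEJ adds E, J; CEJ→AHL adds A → {A, C, E, G, H, J, K, L}.
{C, E}⁺: CE→JKL adds J, K, L; L→CGK adds G; CEJ→AHL adds A, H → {A, C, E, G, H, J, K, L}. Minimal: {E}⁺ = {E}; {C}⁺ = {C} — none reach the full schema.
Any other superkey contains one of these as a subset, so there are no further candidate keys.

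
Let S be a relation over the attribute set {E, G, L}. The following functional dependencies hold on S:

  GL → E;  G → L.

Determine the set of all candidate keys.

Attribute G never appears on the right-hand side of any dependency, so G must belong to every candidate key.
{G}⁺ = {E, G, L}, which is all of the schema, so {G} is the only candidate key.

(G)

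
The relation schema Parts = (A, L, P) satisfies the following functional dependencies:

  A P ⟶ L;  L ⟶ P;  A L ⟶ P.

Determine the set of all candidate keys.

(A, L), (A, P)

Attribute A never appears on the right-hand side of any dependency, so A must belong to every candidate key.
{A}⁺ = {A}, which is not all of the schema, so we must add further attributes.
{A, L}⁺: L→P adds P → {A, L, P}. Minimal: {L}⁺ = {L, P}; {A}⁺ = {A} — none reach the full schema.
{A, P}⁺: AP→L adds L → {A, L, P}. Minimal: {P}⁺ = {P}; {A}⁺ = {A} — none reach the full schema.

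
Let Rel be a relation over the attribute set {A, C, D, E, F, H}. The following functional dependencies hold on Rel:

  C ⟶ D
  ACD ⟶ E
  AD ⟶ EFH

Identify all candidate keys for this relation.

Attributes A, C never appear on any right-hand side, so every candidate key must contain {A, C}.
{A, C}⁺ = {A, C, D, E, F, H}, which is all of the schema, so {A, C} is the only candidate key.

(A, C)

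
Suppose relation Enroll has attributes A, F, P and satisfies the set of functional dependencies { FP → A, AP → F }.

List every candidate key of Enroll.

Attribute P never appears on the right-hand side of any dependency, so P must belong to every candidate key.
{P}⁺ = {P}, which is not all of the schema, so we must add further attributes.
{A, P}⁺: AP→F adds F → {A, F, P}. Minimal: {P}⁺ = {P}; {A}⁺ = {A} — none reach the full schema.
{F, P}⁺: FP→A adds A → {A, F, P}. Minimal: {P}⁺ = {P}; {F}⁺ = {F} — none reach the full schema.
Any other superkey contains one of these as a subset, so there are no further candidate keys.

{A, P}, {F, P}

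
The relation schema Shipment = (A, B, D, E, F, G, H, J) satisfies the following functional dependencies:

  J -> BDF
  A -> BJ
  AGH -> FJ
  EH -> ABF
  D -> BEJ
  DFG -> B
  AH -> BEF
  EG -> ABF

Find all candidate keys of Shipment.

(A, G, H), (D, G, H), (E, G, H), (G, H, J)

Attributes G, H never appear on any right-hand side, so every candidate key must contain {G, H}.
{G, H}⁺ = {G, H}, which is not all of the schema, so we must add further attributes.
{A, G, H}⁺: A→BJ adds B, J; AGH→FJ adds F; AH→BEF adds E; J→BDF adds D → {A, B, D, E, F, G, H, J}.
{D, G, H}⁺: D→BEJ adds B, E, J; EG→ABF adds A, F → {A, B, D, E, F, G, H, J}.
{E, G, H}⁺: EH→ABF adds A, B, F; A→BJ adds J; J→BDF adds D → {A, B, D, E, F, G, H, J}.
{G, H, J}⁺: J→BDF adds B, D, F; D→BEJ adds E; EG→ABF adds A → {A, B, D, E, F, G, H, J}.
Any other superkey contains one of these as a subset, so there are no further candidate keys.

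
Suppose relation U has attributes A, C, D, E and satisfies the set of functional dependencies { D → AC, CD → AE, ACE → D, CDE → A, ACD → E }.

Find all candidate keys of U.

{D}⁺: D→AC adds A, C; CD→AE adds E → {A, C, D, E}.
{A, C, E}⁺: ACE→D adds D → {A, C, D, E}.
Any other superkey contains one of these as a subset, so there are no further candidate keys.

(D); (A, C, E)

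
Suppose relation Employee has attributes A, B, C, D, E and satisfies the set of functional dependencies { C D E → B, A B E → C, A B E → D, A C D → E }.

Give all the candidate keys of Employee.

{A, B, E}; {A, C, D}

Attribute A never appears on the right-hand side of any dependency, so A must belong to every candidate key.
{A}⁺ = {A}, which is not all of the schema, so we must add further attributes.
{A, B, E}⁺: ABE→C adds C; ABE→D adds D → {A, B, C, D, E}. Minimal: {B, E}⁺ = {B, E}; {A, E}⁺ = {A, E}; {A, B}⁺ = {A, B} — none reach the full schema.
{A, C, D}⁺: ACD→E adds E; CDE→B adds B → {A, B, C, D, E}. Minimal: {C, D}⁺ = {C, D}; {A, D}⁺ = {A, D}; {A, C}⁺ = {A, C} — none reach the full schema.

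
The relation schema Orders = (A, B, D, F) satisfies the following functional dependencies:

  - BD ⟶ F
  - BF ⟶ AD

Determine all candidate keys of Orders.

{B, D}⁺: BD→F adds F; BF→AD adds A → {A, B, D, F}. Minimal: {D}⁺ = {D}; {B}⁺ = {B} — none reach the full schema.
{B, F}⁺: BF→AD adds A, D → {A, B, D, F}. Minimal: {F}⁺ = {F}; {B}⁺ = {B} — none reach the full schema.
Any other superkey contains one of these as a subset, so there are no further candidate keys.

{B, D}; {B, F}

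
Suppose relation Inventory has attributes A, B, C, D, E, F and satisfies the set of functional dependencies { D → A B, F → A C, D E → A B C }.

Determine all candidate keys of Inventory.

(D, E, F)

Attributes D, E, F never appear on any right-hand side, so every candidate key must contain {D, E, F}.
{D, E, F}⁺ = {A, B, C, D, E, F}, which is all of the schema, so {D, E, F} is the only candidate key.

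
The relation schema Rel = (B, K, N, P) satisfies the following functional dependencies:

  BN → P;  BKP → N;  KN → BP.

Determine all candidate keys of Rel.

Attribute K never appears on the right-hand side of any dependency, so K must belong to every candidate key.
{K}⁺ = {K}, which is not all of the schema, so we must add further attributes.
{K, N}⁺: KN→BP adds B, P → {B, K, N, P}.
{B, K, P}⁺: BKP→N adds N → {B, K, N, P}.
Any other superkey contains one of these as a subset, so there are no further candidate keys.

{K, N}; {B, K, P}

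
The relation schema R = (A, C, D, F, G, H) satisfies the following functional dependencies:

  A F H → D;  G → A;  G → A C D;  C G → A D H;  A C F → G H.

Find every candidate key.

Attribute F never appears on the right-hand side of any dependency, so F must belong to every candidate key.
{F}⁺ = {F}, which is not all of the schema, so we must add further attributes.
{F, G}⁺: G→A adds A; G→ACD adds C, D; CG→ADH adds H → {A, C, D, F, G, H}. Minimal: {G}⁺ = {A, C, D, G, H}; {F}⁺ = {F} — none reach the full schema.
{A, C, F}⁺: ACF→GH adds G, H; AFH→D adds D → {A, C, D, F, G, H}. Minimal: {C, F}⁺ = {C, F}; {A, F}⁺ = {A, F}; {A, C}⁺ = {A, C} — none reach the full schema.
Any other superkey contains one of these as a subset, so there are no further candidate keys.

{F, G}, {A, C, F}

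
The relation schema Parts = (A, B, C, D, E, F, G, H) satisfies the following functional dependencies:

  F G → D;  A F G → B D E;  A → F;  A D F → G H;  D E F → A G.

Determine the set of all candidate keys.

Attribute C never appears on the right-hand side of any dependency, so C must belong to every candidate key.
{C}⁺ = {C}, which is not all of the schema, so we must add further attributes.
{A, C, D}⁺: A→F adds F; ADF→GH adds G, H; AFG→BDE adds B, E → {A, B, C, D, E, F, G, H}. Minimal: {C, D}⁺ = {C, D}; {A, D}⁺ = {A, B, D, E, F, G, H}; {A, C}⁺ = {A, C, F} — none reach the full schema.
{A, C, G}⁺: A→F adds F; FG→D adds D; AFG→BDE adds B, E; ADF→GH adds H → {A, B, C, D, E, F, G, H}. Minimal: {C, G}⁺ = {C, G}; {A, G}⁺ = {A, B, D, E, F, G, H}; {A, C}⁺ = {A, C, F} — none reach the full schema.
{C, D, E, F}⁺: DEF→AG adds A, G; AFG→BDE adds B; ADF→GH adds H → {A, B, C, D, E, F, G, H}. Minimal: {D, E, F}⁺ = {A, B, D, E, F, G, H}; {C, E, F}⁺ = {C, E, F}; {C, D, F}⁺ = {C, D, F}; … — none reach the full schema.
{C, E, F, G}⁺: FG→D adds D; DEF→AG adds A; AFG→BDE adds B; ADF→GH adds H → {A, B, C, D, E, F, G, H}. Minimal: {E, F, G}⁺ = {A, B, D, E, F, G, H}; {C, F, G}⁺ = {C, D, F, G}; {C, E, G}⁺ = {C, E, G}; … — none reach the full schema.

ACD, ACG, CDEF, CEFG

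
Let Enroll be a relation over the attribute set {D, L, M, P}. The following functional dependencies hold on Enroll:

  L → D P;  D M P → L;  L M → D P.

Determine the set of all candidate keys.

{L, M}; {D, M, P}

{L, M}⁺: L→DP adds D, P → {D, L, M, P}.
{D, M, P}⁺: DMP→L adds L → {D, L, M, P}.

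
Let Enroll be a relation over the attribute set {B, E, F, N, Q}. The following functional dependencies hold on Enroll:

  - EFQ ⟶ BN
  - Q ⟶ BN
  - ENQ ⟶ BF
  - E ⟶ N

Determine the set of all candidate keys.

Attributes E, Q never appear on any right-hand side, so every candidate key must contain {E, Q}.
{E, Q}⁺ = {B, E, F, N, Q}, which is all of the schema, so {E, Q} is the only candidate key.

EQ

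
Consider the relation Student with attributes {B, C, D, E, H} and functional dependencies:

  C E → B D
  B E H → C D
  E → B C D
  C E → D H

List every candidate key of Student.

Attribute E never appears on the right-hand side of any dependency, so E must belong to every candidate key.
{E}⁺ = {B, C, D, E, H}, which is all of the schema, so {E} is the only candidate key.

{E}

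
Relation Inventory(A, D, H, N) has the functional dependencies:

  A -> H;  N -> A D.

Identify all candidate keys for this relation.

{N}

Attribute N never appears on the right-hand side of any dependency, so N must belong to every candidate key.
{N}⁺ = {A, D, H, N}, which is all of the schema, so {N} is the only candidate key.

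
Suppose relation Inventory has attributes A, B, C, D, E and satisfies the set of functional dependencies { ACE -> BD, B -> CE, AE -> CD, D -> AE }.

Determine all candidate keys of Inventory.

{D}, {A, B}, {A, E}

{D}⁺: D→AE adds A, E; AE→CD adds C; ACE→BD adds B → {A, B, C, D, E}.
{A, B}⁺: B→CE adds C, E; AE→CD adds D → {A, B, C, D, E}. Minimal: {B}⁺ = {B, C, E}; {A}⁺ = {A} — none reach the full schema.
{A, E}⁺: AE→CD adds C, D; ACE→BD adds B → {A, B, C, D, E}. Minimal: {E}⁺ = {E}; {A}⁺ = {A} — none reach the full schema.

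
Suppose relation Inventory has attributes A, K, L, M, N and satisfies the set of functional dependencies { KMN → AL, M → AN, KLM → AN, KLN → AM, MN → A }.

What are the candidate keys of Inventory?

Attribute K never appears on the right-hand side of any dependency, so K must belong to every candidate key.
{K}⁺ = {K}, which is not all of the schema, so we must add further attributes.
{K, M}⁺: M→AN adds A, N; KMN→AL adds L → {A, K, L, M, N}. Minimal: {M}⁺ = {A, M, N}; {K}⁺ = {K} — none reach the full schema.
{K, L, N}⁺: KLN→AM adds A, M → {A, K, L, M, N}. Minimal: {L, N}⁺ = {L, N}; {K, N}⁺ = {K, N}; {K, L}⁺ = {K, L} — none reach the full schema.
Any other superkey contains one of these as a subset, so there are no further candidate keys.

(K, M), (K, L, N)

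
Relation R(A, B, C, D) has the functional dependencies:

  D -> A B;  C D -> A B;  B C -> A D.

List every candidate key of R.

Attribute C never appears on the right-hand side of any dependency, so C must belong to every candidate key.
{C}⁺ = {C}, which is not all of the schema, so we must add further attributes.
{B, C}⁺: BC→AD adds A, D → {A, B, C, D}. Minimal: {C}⁺ = {C}; {B}⁺ = {B} — none reach the full schema.
{C, D}⁺: D→AB adds A, B → {A, B, C, D}. Minimal: {D}⁺ = {A, B, D}; {C}⁺ = {C} — none reach the full schema.

(B, C); (C, D)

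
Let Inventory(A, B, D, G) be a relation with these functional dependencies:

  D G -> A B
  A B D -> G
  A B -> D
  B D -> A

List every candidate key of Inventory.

{A, B}, {B, D}, {D, G}

{A, B}⁺: AB→D adds D; ABD→G adds G → {A, B, D, G}.
{B, D}⁺: BD→A adds A; ABD→G adds G → {A, B, D, G}.
{D, G}⁺: DG→AB adds A, B → {A, B, D, G}.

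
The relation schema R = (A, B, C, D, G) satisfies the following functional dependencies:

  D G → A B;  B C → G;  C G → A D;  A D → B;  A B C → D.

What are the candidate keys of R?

(B, C), (C, G), (A, C, D)

Attribute C never appears on the right-hand side of any dependency, so C must belong to every candidate key.
{C}⁺ = {C}, which is not all of the schema, so we must add further attributes.
{B, C}⁺: BC→G adds G; CG→AD adds A, D → {A, B, C, D, G}.
{C, G}⁺: CG→AD adds A, D; AD→B adds B → {A, B, C, D, G}.
{A, C, D}⁺: AD→B adds B; BC→G adds G → {A, B, C, D, G}.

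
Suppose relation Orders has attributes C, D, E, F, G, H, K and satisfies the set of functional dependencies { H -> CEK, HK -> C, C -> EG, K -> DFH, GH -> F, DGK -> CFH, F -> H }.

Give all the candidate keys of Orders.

{F}, {H}, {K}

{F}⁺: F→H adds H; H→CEK adds C, E, K; C→EG adds G; K→DFH adds D → {C, D, E, F, G, H, K}.
{H}⁺: H→CEK adds C, E, K; C→EG adds G; K→DFH adds D, F → {C, D, E, F, G, H, K}.
{K}⁺: K→DFH adds D, F, H; H→CEK adds C, E; C→EG adds G → {C, D, E, F, G, H, K}.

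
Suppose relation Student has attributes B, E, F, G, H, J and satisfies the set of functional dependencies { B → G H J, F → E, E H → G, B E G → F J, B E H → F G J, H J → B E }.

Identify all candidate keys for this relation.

{B}; {H, J}

{B}⁺: B→GHJ adds G, H, J; HJ→BE adds E; BEG→FJ adds F → {B, E, F, G, H, J}.
{H, J}⁺: HJ→BE adds B, E; B→GHJ adds G; BEG→FJ adds F → {B, E, F, G, H, J}. Minimal: {J}⁺ = {J}; {H}⁺ = {H} — none reach the full schema.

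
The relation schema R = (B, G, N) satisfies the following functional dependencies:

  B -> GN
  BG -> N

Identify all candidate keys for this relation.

Attribute B never appears on the right-hand side of any dependency, so B must belong to every candidate key.
{B}⁺ = {B, G, N}, which is all of the schema, so {B} is the only candidate key.

{B}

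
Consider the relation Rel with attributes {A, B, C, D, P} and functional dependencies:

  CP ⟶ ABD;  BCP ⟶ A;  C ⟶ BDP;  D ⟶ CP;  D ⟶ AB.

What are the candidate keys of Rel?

(C); (D)

{C}⁺: C→BDP adds B, D, P; D→AB adds A → {A, B, C, D, P}.
{D}⁺: D→CP adds C, P; D→AB adds A, B → {A, B, C, D, P}.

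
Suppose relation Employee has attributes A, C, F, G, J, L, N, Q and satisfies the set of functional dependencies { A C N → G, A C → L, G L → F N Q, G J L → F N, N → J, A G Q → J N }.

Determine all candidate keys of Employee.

Attributes A, C never appear on any right-hand side, so every candidate key must contain {A, C}.
{A, C}⁺ = {A, C, L}, which is not all of the schema, so we must add further attributes.
{A, C, G}⁺: AC→L adds L; GL→FNQ adds F, N, Q; N→J adds J → {A, C, F, G, J, L, N, Q}. Minimal: {C, G}⁺ = {C, G}; {A, G}⁺ = {A, G}; {A, C}⁺ = {A, C, L} — none reach the full schema.
{A, C, N}⁺: ACN→G adds G; AC→L adds L; GL→FNQ adds F, Q; N→J adds J → {A, C, F, G, J, L, N, Q}. Minimal: {C, N}⁺ = {C, J, N}; {A, N}⁺ = {A, J, N}; {A, C}⁺ = {A, C, L} — none reach the full schema.

ACG; ACN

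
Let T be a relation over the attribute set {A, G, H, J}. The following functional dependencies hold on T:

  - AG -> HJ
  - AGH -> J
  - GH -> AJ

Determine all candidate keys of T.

{A, G}, {G, H}

Attribute G never appears on the right-hand side of any dependency, so G must belong to every candidate key.
{G}⁺ = {G}, which is not all of the schema, so we must add further attributes.
{A, G}⁺: AG→HJ adds H, J → {A, G, H, J}.
{G, H}⁺: GH→AJ adds A, J → {A, G, H, J}.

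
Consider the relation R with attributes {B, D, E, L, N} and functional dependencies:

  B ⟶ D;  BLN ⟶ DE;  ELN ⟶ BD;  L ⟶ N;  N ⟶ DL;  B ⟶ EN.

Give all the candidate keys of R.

B; EL; EN

{B}⁺: B→D adds D; B→EN adds E, N; N→DL adds L → {B, D, E, L, N}.
{E, L}⁺: L→N adds N; N→DL adds D; ELN→BD adds B → {B, D, E, L, N}. Minimal: {L}⁺ = {D, L, N}; {E}⁺ = {E} — none reach the full schema.
{E, N}⁺: N→DL adds D, L; ELN→BD adds B → {B, D, E, L, N}. Minimal: {N}⁺ = {D, L, N}; {E}⁺ = {E} — none reach the full schema.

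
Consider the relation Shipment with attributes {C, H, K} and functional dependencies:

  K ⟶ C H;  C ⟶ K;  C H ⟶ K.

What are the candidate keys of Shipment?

{C}; {K}

{C}⁺: C→K adds K; K→CH adds H → {C, H, K}.
{K}⁺: K→CH adds C, H → {C, H, K}.
Any other superkey contains one of these as a subset, so there are no further candidate keys.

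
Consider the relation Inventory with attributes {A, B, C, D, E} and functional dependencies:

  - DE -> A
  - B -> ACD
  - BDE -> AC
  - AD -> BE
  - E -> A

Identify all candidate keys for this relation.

{B}⁺: B→ACD adds A, C, D; AD→BE adds E → {A, B, C, D, E}.
{A, D}⁺: AD→BE adds B, E; B→ACD adds C → {A, B, C, D, E}. Minimal: {D}⁺ = {D}; {A}⁺ = {A} — none reach the full schema.
{D, E}⁺: DE→A adds A; AD→BE adds B; B→ACD adds C → {A, B, C, D, E}. Minimal: {E}⁺ = {A, E}; {D}⁺ = {D} — none reach the full schema.
Any other superkey contains one of these as a subset, so there are no further candidate keys.

B, AD, DE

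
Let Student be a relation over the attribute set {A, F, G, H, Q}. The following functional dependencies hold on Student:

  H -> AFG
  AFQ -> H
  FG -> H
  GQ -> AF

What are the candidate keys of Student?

{G, Q}, {H, Q}, {A, F, Q}

Attribute Q never appears on the right-hand side of any dependency, so Q must belong to every candidate key.
{Q}⁺ = {Q}, which is not all of the schema, so we must add further attributes.
{G, Q}⁺: GQ→AF adds A, F; AFQ→H adds H → {A, F, G, H, Q}.
{H, Q}⁺: H→AFG adds A, F, G → {A, F, G, H, Q}.
{A, F, Q}⁺: AFQ→H adds H; H→AFG adds G → {A, F, G, H, Q}.
Any other superkey contains one of these as a subset, so there are no further candidate keys.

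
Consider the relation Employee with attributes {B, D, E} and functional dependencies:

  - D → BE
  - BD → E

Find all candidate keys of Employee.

{D}

{D}⁺: D→BE adds B, E → {B, D, E}.
No other minimal superkey exists.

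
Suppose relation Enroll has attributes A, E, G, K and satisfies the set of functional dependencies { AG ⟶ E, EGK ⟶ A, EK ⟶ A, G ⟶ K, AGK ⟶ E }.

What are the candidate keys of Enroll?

(A, G); (E, G)

Attribute G never appears on the right-hand side of any dependency, so G must belong to every candidate key.
{G}⁺ = {G, K}, which is not all of the schema, so we must add further attributes.
{A, G}⁺: AG→E adds E; G→K adds K → {A, E, G, K}. Minimal: {G}⁺ = {G, K}; {A}⁺ = {A} — none reach the full schema.
{E, G}⁺: G→K adds K; EGK→A adds A → {A, E, G, K}. Minimal: {G}⁺ = {G, K}; {E}⁺ = {E} — none reach the full schema.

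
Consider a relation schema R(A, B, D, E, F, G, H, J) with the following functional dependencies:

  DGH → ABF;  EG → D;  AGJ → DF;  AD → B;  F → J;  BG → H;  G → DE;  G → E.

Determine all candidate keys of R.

Attribute G never appears on the right-hand side of any dependency, so G must belong to every candidate key.
{G}⁺ = {D, E, G}, which is not all of the schema, so we must add further attributes.
{A, G}⁺: G→DE adds D, E; AD→B adds B; BG→H adds H; DGH→ABF adds F; F→J adds J → {A, B, D, E, F, G, H, J}. Minimal: {G}⁺ = {D, E, G}; {A}⁺ = {A} — none reach the full schema.
{B, G}⁺: BG→H adds H; G→DE adds D, E; DGH→ABF adds A, F; F→J adds J → {A, B, D, E, F, G, H, J}. Minimal: {G}⁺ = {D, E, G}; {B}⁺ = {B} — none reach the full schema.
{G, H}⁺: G→DE adds D, E; DGH→ABF adds A, B, F; F→J adds J → {A, B, D, E, F, G, H, J}. Minimal: {H}⁺ = {H}; {G}⁺ = {D, E, G} — none reach the full schema.

AG; BG; GH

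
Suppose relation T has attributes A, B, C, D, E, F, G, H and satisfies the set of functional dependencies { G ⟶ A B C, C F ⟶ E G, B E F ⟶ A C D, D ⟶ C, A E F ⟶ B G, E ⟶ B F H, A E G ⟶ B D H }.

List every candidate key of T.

(E), (C, F), (D, F), (F, G)

{E}⁺: E→BFH adds B, F, H; BEF→ACD adds A, C, D; AEF→BG adds G → {A, B, C, D, E, F, G, H}.
{C, F}⁺: CF→EG adds E, G; E→BFH adds B, H; G→ABC adds A; BEF→ACD adds D → {A, B, C, D, E, F, G, H}. Minimal: {F}⁺ = {F}; {C}⁺ = {C} — none reach the full schema.
{D, F}⁺: D→C adds C; CF→EG adds E, G; E→BFH adds B, H; G→ABC adds A → {A, B, C, D, E, F, G, H}. Minimal: {F}⁺ = {F}; {D}⁺ = {C, D} — none reach the full schema.
{F, G}⁺: G→ABC adds A, B, C; CF→EG adds E; BEF→ACD adds D; E→BFH adds H → {A, B, C, D, E, F, G, H}. Minimal: {G}⁺ = {A, B, C, G}; {F}⁺ = {F} — none reach the full schema.
Any other superkey contains one of these as a subset, so there are no further candidate keys.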